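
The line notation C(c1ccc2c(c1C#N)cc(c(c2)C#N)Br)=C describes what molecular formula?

Heavy atoms from the SMILES: 1 Br, 14 C, 2 N.
Implicit hydrogens by atom environment:
  6 × C (aromatic): no H
  4 × C (aromatic): 1 H each → 4
  2 × C: no H
  2 × N: no H
  1 × Br: no H
  1 × C: 2 H
  1 × C: 1 H
  Total hydrogens = 7.
Molecular formula: C14H7BrN2

C14H7BrN2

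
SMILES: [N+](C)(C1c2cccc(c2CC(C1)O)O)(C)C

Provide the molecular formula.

Heavy atoms from the SMILES: 13 C, 1 N, 2 O.
Implicit hydrogens by atom environment:
  3 × C: 3 H each → 9
  3 × C (aromatic): 1 H each → 3
  3 × C (aromatic): no H
  2 × C: 2 H each → 4
  2 × C: 1 H each → 2
  2 × O: 1 H each → 2
  1 × N (charge +1): no H
  Total hydrogens = 20.
Net charge +1.
Molecular formula: C13H20NO2+

C13H20NO2+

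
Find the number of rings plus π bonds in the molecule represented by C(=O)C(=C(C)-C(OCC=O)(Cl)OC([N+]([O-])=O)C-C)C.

4

Molecular formula from the SMILES: C11H16ClNO6.
DoU = (2C + 2 + N − H − X)/2 = (2·11 + 2 + 1 − 16 − 1)/2 = 8/2 = 4.
(Structurally: 0 ring(s) + 4 π bond(s) = 4.)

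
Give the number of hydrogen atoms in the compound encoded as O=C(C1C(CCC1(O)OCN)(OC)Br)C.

16

Hydrogens are implicit in SMILES; fill each atom to its normal valence:
  3 × C: 2 H each → 6
  3 × C: no H
  3 × O: no H
  2 × C: 3 H each → 6
  1 × Br: no H
  1 × C: 1 H
  1 × N: 2 H
  1 × O: 1 H
  Total hydrogens = 16.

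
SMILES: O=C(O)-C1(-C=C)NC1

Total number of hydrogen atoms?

7

Hydrogens are implicit in SMILES; fill each atom to its normal valence:
  2 × C: 2 H each → 4
  2 × C: no H
  1 × C: 1 H
  1 × N: 1 H
  1 × O: 1 H
  1 × O: no H
  Total hydrogens = 7.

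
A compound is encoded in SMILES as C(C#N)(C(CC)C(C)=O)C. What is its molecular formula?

C8H13NO

Heavy atoms from the SMILES: 8 C, 1 N, 1 O.
Implicit hydrogens by atom environment:
  3 × C: 3 H each → 9
  2 × C: 1 H each → 2
  2 × C: no H
  1 × C: 2 H
  1 × N: no H
  1 × O: no H
  Total hydrogens = 13.
Molecular formula: C8H13NO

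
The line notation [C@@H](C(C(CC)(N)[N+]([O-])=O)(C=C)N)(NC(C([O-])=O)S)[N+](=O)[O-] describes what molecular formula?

C9H16N5O6S-

Heavy atoms from the SMILES: 9 C, 5 N, 6 O, 1 S.
Implicit hydrogens by atom environment:
  3 × C: 1 H each → 3
  3 × C: no H
  3 × O: no H
  3 × O (charge -1): no H
  2 × C: 2 H each → 4
  2 × N: 2 H each → 4
  2 × N (charge +1): no H
  1 × C: 3 H
  1 × N: 1 H
  1 × S: 1 H
  Total hydrogens = 16.
Net charge -1.
Molecular formula: C9H16N5O6S-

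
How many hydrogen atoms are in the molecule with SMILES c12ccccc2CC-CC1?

12

Hydrogens are implicit in SMILES; fill each atom to its normal valence:
  4 × C: 2 H each → 8
  4 × C (aromatic): 1 H each → 4
  2 × C (aromatic): no H
  Total hydrogens = 12.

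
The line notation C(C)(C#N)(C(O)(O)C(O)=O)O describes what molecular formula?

C5H7NO5

Heavy atoms from the SMILES: 5 C, 1 N, 5 O.
Implicit hydrogens by atom environment:
  4 × C: no H
  4 × O: 1 H each → 4
  1 × C: 3 H
  1 × N: no H
  1 × O: no H
  Total hydrogens = 7.
Molecular formula: C5H7NO5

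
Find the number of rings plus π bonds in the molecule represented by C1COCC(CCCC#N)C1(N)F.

3

Molecular formula from the SMILES: C9H15FN2O.
DoU = (2C + 2 + N − H − X)/2 = (2·9 + 2 + 2 − 15 − 1)/2 = 6/2 = 3.
(Structurally: 1 ring(s) + 2 π bond(s) = 3.)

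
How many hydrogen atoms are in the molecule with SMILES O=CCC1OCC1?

8

Hydrogens are implicit in SMILES; fill each atom to its normal valence:
  3 × C: 2 H each → 6
  2 × C: 1 H each → 2
  2 × O: no H
  Total hydrogens = 8.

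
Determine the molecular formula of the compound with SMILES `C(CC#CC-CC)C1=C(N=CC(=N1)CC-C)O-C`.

Heavy atoms from the SMILES: 15 C, 2 N, 1 O.
Implicit hydrogens by atom environment:
  6 × C: 2 H each → 12
  3 × C: 3 H each → 9
  3 × C (aromatic): no H
  2 × C: no H
  2 × N (aromatic): no H
  1 × C (aromatic): 1 H
  1 × O: no H
  Total hydrogens = 22.
Molecular formula: C15H22N2O

C15H22N2O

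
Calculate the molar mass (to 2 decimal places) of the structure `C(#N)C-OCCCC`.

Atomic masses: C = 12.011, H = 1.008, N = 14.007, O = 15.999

Molecular formula: C6H11NO.
M = 6×12.011 + 11×1.008 + 1×14.007 + 1×15.999 = 113.16 g/mol.

113.16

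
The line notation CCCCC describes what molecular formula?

Heavy atoms from the SMILES: 5 C.
Implicit hydrogens by atom environment:
  3 × C: 2 H each → 6
  2 × C: 3 H each → 6
  Total hydrogens = 12.
Molecular formula: C5H12

C5H12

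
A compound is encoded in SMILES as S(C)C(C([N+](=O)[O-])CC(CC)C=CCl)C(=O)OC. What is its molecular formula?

Heavy atoms from the SMILES: 11 C, 1 Cl, 1 N, 4 O, 1 S.
Implicit hydrogens by atom environment:
  5 × C: 1 H each → 5
  3 × C: 3 H each → 9
  3 × O: no H
  2 × C: 2 H each → 4
  1 × C: no H
  1 × Cl: no H
  1 × N (charge +1): no H
  1 × O (charge -1): no H
  1 × S: no H
  Total hydrogens = 18.
Molecular formula: C11H18ClNO4S

C11H18ClNO4S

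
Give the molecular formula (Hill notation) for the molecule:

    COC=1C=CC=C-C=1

Heavy atoms from the SMILES: 7 C, 1 O.
Implicit hydrogens by atom environment:
  5 × C (aromatic): 1 H each → 5
  1 × C: 3 H
  1 × C (aromatic): no H
  1 × O: no H
  Total hydrogens = 8.
Molecular formula: C7H8O

C7H8O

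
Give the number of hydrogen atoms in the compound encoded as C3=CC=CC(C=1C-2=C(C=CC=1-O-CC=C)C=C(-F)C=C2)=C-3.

15

Hydrogens are implicit in SMILES; fill each atom to its normal valence:
  10 × C (aromatic): 1 H each → 10
  6 × C (aromatic): no H
  2 × C: 2 H each → 4
  1 × C: 1 H
  1 × F: no H
  1 × O: no H
  Total hydrogens = 15.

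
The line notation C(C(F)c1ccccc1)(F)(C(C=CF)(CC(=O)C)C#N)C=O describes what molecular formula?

Heavy atoms from the SMILES: 16 C, 3 F, 1 N, 2 O.
Implicit hydrogens by atom environment:
  5 × C (aromatic): 1 H each → 5
  4 × C: 1 H each → 4
  4 × C: no H
  3 × F: no H
  2 × O: no H
  1 × C: 3 H
  1 × C: 2 H
  1 × C (aromatic): no H
  1 × N: no H
  Total hydrogens = 14.
Molecular formula: C16H14F3NO2

C16H14F3NO2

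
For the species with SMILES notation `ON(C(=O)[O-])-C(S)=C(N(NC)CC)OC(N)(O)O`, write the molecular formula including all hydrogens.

Heavy atoms from the SMILES: 7 C, 4 N, 6 O, 1 S.
Implicit hydrogens by atom environment:
  4 × C: no H
  3 × O: 1 H each → 3
  2 × C: 3 H each → 6
  2 × N: no H
  2 × O: no H
  1 × C: 2 H
  1 × N: 2 H
  1 × N: 1 H
  1 × O (charge -1): no H
  1 × S: 1 H
  Total hydrogens = 15.
Net charge -1.
Molecular formula: C7H15N4O6S-

C7H15N4O6S-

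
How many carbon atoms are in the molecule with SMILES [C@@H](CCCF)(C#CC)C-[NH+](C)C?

10

The symbol for carbon appears 10 times in the SMILES.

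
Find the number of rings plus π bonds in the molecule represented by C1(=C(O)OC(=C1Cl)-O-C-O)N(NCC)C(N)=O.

4

Molecular formula from the SMILES: C8H12ClN3O5.
DoU = (2C + 2 + N − H − X)/2 = (2·8 + 2 + 3 − 12 − 1)/2 = 8/2 = 4.
(Structurally: 1 ring(s) + 3 π bond(s) = 4.)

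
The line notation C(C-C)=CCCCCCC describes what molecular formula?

C10H20

Heavy atoms from the SMILES: 10 C.
Implicit hydrogens by atom environment:
  6 × C: 2 H each → 12
  2 × C: 3 H each → 6
  2 × C: 1 H each → 2
  Total hydrogens = 20.
Molecular formula: C10H20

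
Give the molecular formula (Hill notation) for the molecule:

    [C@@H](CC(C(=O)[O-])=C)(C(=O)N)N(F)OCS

C7H10FN2O4S-

Heavy atoms from the SMILES: 7 C, 1 F, 2 N, 4 O, 1 S.
Implicit hydrogens by atom environment:
  3 × C: 2 H each → 6
  3 × C: no H
  3 × O: no H
  1 × C: 1 H
  1 × F: no H
  1 × N: 2 H
  1 × N: no H
  1 × O (charge -1): no H
  1 × S: 1 H
  Total hydrogens = 10.
Net charge -1.
Molecular formula: C7H10FN2O4S-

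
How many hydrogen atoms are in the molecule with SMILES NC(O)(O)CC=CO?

Hydrogens are implicit in SMILES; fill each atom to its normal valence:
  3 × O: 1 H each → 3
  2 × C: 1 H each → 2
  1 × C: 2 H
  1 × C: no H
  1 × N: 2 H
  Total hydrogens = 9.

9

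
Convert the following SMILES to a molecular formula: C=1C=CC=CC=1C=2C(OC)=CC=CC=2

C13H12O

Heavy atoms from the SMILES: 13 C, 1 O.
Implicit hydrogens by atom environment:
  9 × C (aromatic): 1 H each → 9
  3 × C (aromatic): no H
  1 × C: 3 H
  1 × O: no H
  Total hydrogens = 12.
Molecular formula: C13H12O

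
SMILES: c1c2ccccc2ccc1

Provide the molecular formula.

Heavy atoms from the SMILES: 10 C.
Implicit hydrogens by atom environment:
  8 × C (aromatic): 1 H each → 8
  2 × C (aromatic): no H
  Total hydrogens = 8.
Molecular formula: C10H8

C10H8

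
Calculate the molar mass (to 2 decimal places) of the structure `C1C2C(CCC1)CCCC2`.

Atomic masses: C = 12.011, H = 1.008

Molecular formula: C10H18.
M = 10×12.011 + 18×1.008 = 138.25 g/mol.

138.25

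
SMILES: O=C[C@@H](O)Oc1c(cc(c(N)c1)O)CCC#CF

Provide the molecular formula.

C12H12FNO4

Heavy atoms from the SMILES: 12 C, 1 F, 1 N, 4 O.
Implicit hydrogens by atom environment:
  4 × C (aromatic): no H
  2 × C: 2 H each → 4
  2 × C (aromatic): 1 H each → 2
  2 × C: 1 H each → 2
  2 × C: no H
  2 × O: 1 H each → 2
  2 × O: no H
  1 × F: no H
  1 × N: 2 H
  Total hydrogens = 12.
Molecular formula: C12H12FNO4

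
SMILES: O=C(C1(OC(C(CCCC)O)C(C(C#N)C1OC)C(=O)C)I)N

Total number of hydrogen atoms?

Hydrogens are implicit in SMILES; fill each atom to its normal valence:
  5 × C: 1 H each → 5
  4 × C: no H
  4 × O: no H
  3 × C: 3 H each → 9
  3 × C: 2 H each → 6
  1 × I: no H
  1 × N: 2 H
  1 × N: no H
  1 × O: 1 H
  Total hydrogens = 23.

23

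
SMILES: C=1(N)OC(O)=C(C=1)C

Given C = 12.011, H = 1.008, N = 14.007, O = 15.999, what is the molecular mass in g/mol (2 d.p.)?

Molecular formula: C5H7NO2.
M = 5×12.011 + 7×1.008 + 1×14.007 + 2×15.999 = 113.12 g/mol.

113.12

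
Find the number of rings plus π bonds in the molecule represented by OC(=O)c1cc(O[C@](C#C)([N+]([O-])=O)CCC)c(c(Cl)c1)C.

8

Molecular formula from the SMILES: C14H14ClNO5.
DoU = (2C + 2 + N − H − X)/2 = (2·14 + 2 + 1 − 14 − 1)/2 = 16/2 = 8.
(Structurally: 1 ring(s) + 7 π bond(s) = 8.)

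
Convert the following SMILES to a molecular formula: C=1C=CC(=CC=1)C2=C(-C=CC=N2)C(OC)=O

C13H11NO2

Heavy atoms from the SMILES: 13 C, 1 N, 2 O.
Implicit hydrogens by atom environment:
  8 × C (aromatic): 1 H each → 8
  3 × C (aromatic): no H
  2 × O: no H
  1 × C: 3 H
  1 × C: no H
  1 × N (aromatic): no H
  Total hydrogens = 11.
Molecular formula: C13H11NO2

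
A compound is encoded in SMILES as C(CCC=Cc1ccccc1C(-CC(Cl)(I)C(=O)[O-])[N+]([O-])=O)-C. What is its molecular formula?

Heavy atoms from the SMILES: 16 C, 1 Cl, 1 I, 1 N, 4 O.
Implicit hydrogens by atom environment:
  4 × C: 2 H each → 8
  4 × C (aromatic): 1 H each → 4
  3 × C: 1 H each → 3
  2 × C: no H
  2 × C (aromatic): no H
  2 × O: no H
  2 × O (charge -1): no H
  1 × C: 3 H
  1 × Cl: no H
  1 × I: no H
  1 × N (charge +1): no H
  Total hydrogens = 18.
Net charge -1.
Molecular formula: C16H18ClINO4-

C16H18ClINO4-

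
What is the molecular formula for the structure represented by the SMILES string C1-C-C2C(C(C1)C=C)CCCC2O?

Heavy atoms from the SMILES: 12 C, 1 O.
Implicit hydrogens by atom environment:
  7 × C: 2 H each → 14
  5 × C: 1 H each → 5
  1 × O: 1 H
  Total hydrogens = 20.
Molecular formula: C12H20O

C12H20O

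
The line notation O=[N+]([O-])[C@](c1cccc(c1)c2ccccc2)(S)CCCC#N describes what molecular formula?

C17H16N2O2S

Heavy atoms from the SMILES: 17 C, 2 N, 2 O, 1 S.
Implicit hydrogens by atom environment:
  9 × C (aromatic): 1 H each → 9
  3 × C: 2 H each → 6
  3 × C (aromatic): no H
  2 × C: no H
  1 × N (charge +1): no H
  1 × N: no H
  1 × O: no H
  1 × O (charge -1): no H
  1 × S: 1 H
  Total hydrogens = 16.
Molecular formula: C17H16N2O2S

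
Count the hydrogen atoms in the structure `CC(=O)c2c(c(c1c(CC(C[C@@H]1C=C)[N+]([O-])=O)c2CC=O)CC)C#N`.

Hydrogens are implicit in SMILES; fill each atom to its normal valence:
  6 × C (aromatic): no H
  5 × C: 2 H each → 10
  4 × C: 1 H each → 4
  3 × O: no H
  2 × C: 3 H each → 6
  2 × C: no H
  1 × N (charge +1): no H
  1 × N: no H
  1 × O (charge -1): no H
  Total hydrogens = 20.

20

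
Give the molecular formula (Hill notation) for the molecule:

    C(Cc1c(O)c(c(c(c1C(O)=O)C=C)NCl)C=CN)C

C14H17ClN2O3

Heavy atoms from the SMILES: 14 C, 1 Cl, 2 N, 3 O.
Implicit hydrogens by atom environment:
  6 × C (aromatic): no H
  3 × C: 2 H each → 6
  3 × C: 1 H each → 3
  2 × O: 1 H each → 2
  1 × C: 3 H
  1 × C: no H
  1 × Cl: no H
  1 × N: 2 H
  1 × N: 1 H
  1 × O: no H
  Total hydrogens = 17.
Molecular formula: C14H17ClN2O3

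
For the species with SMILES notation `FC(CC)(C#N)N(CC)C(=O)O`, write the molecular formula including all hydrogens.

Heavy atoms from the SMILES: 7 C, 1 F, 2 N, 2 O.
Implicit hydrogens by atom environment:
  3 × C: no H
  2 × C: 3 H each → 6
  2 × C: 2 H each → 4
  2 × N: no H
  1 × F: no H
  1 × O: 1 H
  1 × O: no H
  Total hydrogens = 11.
Molecular formula: C7H11FN2O2

C7H11FN2O2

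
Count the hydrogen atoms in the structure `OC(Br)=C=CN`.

Hydrogens are implicit in SMILES; fill each atom to its normal valence:
  2 × C: no H
  1 × Br: no H
  1 × C: 1 H
  1 × N: 2 H
  1 × O: 1 H
  Total hydrogens = 4.

4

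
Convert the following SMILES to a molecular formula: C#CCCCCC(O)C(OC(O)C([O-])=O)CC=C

Heavy atoms from the SMILES: 13 C, 5 O.
Implicit hydrogens by atom environment:
  6 × C: 2 H each → 12
  5 × C: 1 H each → 5
  2 × C: no H
  2 × O: 1 H each → 2
  2 × O: no H
  1 × O (charge -1): no H
  Total hydrogens = 19.
Net charge -1.
Molecular formula: C13H19O5-

C13H19O5-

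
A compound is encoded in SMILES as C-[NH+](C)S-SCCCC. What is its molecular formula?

C6H16NS2+

Heavy atoms from the SMILES: 6 C, 1 N, 2 S.
Implicit hydrogens by atom environment:
  3 × C: 3 H each → 9
  3 × C: 2 H each → 6
  2 × S: no H
  1 × N (charge +1): 1 H
  Total hydrogens = 16.
Net charge +1.
Molecular formula: C6H16NS2+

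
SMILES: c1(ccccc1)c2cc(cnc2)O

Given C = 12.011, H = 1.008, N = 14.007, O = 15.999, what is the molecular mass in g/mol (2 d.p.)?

171.20

Molecular formula: C11H9NO.
M = 11×12.011 + 9×1.008 + 1×14.007 + 1×15.999 = 171.20 g/mol.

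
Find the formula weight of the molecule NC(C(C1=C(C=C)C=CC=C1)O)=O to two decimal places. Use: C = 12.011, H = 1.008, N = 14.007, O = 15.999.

177.20

Molecular formula: C10H11NO2.
M = 10×12.011 + 11×1.008 + 1×14.007 + 2×15.999 = 177.20 g/mol.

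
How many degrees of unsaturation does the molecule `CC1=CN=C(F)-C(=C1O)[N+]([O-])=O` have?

5

Molecular formula from the SMILES: C6H5FN2O3.
DoU = (2C + 2 + N − H − X)/2 = (2·6 + 2 + 2 − 5 − 1)/2 = 10/2 = 5.
(Structurally: 1 ring(s) + 4 π bond(s) = 5.)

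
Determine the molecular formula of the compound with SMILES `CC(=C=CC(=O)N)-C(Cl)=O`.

C6H6ClNO2

Heavy atoms from the SMILES: 6 C, 1 Cl, 1 N, 2 O.
Implicit hydrogens by atom environment:
  4 × C: no H
  2 × O: no H
  1 × C: 3 H
  1 × C: 1 H
  1 × Cl: no H
  1 × N: 2 H
  Total hydrogens = 6.
Molecular formula: C6H6ClNO2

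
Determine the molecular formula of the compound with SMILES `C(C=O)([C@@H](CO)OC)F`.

C5H9FO3

Heavy atoms from the SMILES: 5 C, 1 F, 3 O.
Implicit hydrogens by atom environment:
  3 × C: 1 H each → 3
  2 × O: no H
  1 × C: 3 H
  1 × C: 2 H
  1 × F: no H
  1 × O: 1 H
  Total hydrogens = 9.
Molecular formula: C5H9FO3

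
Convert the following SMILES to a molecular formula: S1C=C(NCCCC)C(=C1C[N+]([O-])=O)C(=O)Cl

C10H13ClN2O3S

Heavy atoms from the SMILES: 10 C, 1 Cl, 2 N, 3 O, 1 S.
Implicit hydrogens by atom environment:
  4 × C: 2 H each → 8
  3 × C (aromatic): no H
  2 × O: no H
  1 × C: 3 H
  1 × C (aromatic): 1 H
  1 × C: no H
  1 × Cl: no H
  1 × N: 1 H
  1 × N (charge +1): no H
  1 × O (charge -1): no H
  1 × S (aromatic): no H
  Total hydrogens = 13.
Molecular formula: C10H13ClN2O3S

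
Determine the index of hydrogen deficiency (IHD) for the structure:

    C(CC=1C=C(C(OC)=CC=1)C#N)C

6

Molecular formula from the SMILES: C11H13NO.
DoU = (2C + 2 + N − H − X)/2 = (2·11 + 2 + 1 − 13 − 0)/2 = 12/2 = 6.
(Structurally: 1 ring(s) + 5 π bond(s) = 6.)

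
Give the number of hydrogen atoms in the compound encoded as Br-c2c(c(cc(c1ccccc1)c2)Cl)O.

Hydrogens are implicit in SMILES; fill each atom to its normal valence:
  7 × C (aromatic): 1 H each → 7
  5 × C (aromatic): no H
  1 × Br: no H
  1 × Cl: no H
  1 × O: 1 H
  Total hydrogens = 8.

8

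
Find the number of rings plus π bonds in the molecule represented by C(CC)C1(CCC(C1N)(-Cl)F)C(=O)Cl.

2

Molecular formula from the SMILES: C9H14Cl2FNO.
DoU = (2C + 2 + N − H − X)/2 = (2·9 + 2 + 1 − 14 − 3)/2 = 4/2 = 2.
(Structurally: 1 ring(s) + 1 π bond(s) = 2.)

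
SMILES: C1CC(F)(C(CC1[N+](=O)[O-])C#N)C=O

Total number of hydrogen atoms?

Hydrogens are implicit in SMILES; fill each atom to its normal valence:
  3 × C: 2 H each → 6
  3 × C: 1 H each → 3
  2 × C: no H
  2 × O: no H
  1 × F: no H
  1 × N (charge +1): no H
  1 × N: no H
  1 × O (charge -1): no H
  Total hydrogens = 9.

9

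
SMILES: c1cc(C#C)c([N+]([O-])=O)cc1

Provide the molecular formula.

C8H5NO2

Heavy atoms from the SMILES: 8 C, 1 N, 2 O.
Implicit hydrogens by atom environment:
  4 × C (aromatic): 1 H each → 4
  2 × C (aromatic): no H
  1 × C: 1 H
  1 × C: no H
  1 × N (charge +1): no H
  1 × O: no H
  1 × O (charge -1): no H
  Total hydrogens = 5.
Molecular formula: C8H5NO2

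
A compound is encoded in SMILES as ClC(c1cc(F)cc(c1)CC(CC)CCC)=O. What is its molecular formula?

C14H18ClFO

Heavy atoms from the SMILES: 14 C, 1 Cl, 1 F, 1 O.
Implicit hydrogens by atom environment:
  4 × C: 2 H each → 8
  3 × C (aromatic): 1 H each → 3
  3 × C (aromatic): no H
  2 × C: 3 H each → 6
  1 × C: 1 H
  1 × C: no H
  1 × Cl: no H
  1 × F: no H
  1 × O: no H
  Total hydrogens = 18.
Molecular formula: C14H18ClFO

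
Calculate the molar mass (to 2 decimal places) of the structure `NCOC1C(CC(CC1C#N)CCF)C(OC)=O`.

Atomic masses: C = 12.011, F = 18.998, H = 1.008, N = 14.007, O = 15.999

Molecular formula: C12H19FN2O3.
M = 12×12.011 + 1×18.998 + 19×1.008 + 2×14.007 + 3×15.999 = 258.29 g/mol.

258.29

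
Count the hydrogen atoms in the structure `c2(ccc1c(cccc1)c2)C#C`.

8

Hydrogens are implicit in SMILES; fill each atom to its normal valence:
  7 × C (aromatic): 1 H each → 7
  3 × C (aromatic): no H
  1 × C: 1 H
  1 × C: no H
  Total hydrogens = 8.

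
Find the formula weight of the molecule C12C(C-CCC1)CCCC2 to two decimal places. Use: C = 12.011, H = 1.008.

138.25

Molecular formula: C10H18.
M = 10×12.011 + 18×1.008 = 138.25 g/mol.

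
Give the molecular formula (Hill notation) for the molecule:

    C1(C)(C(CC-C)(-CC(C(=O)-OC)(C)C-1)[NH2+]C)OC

C14H28NO3+

Heavy atoms from the SMILES: 14 C, 1 N, 3 O.
Implicit hydrogens by atom environment:
  6 × C: 3 H each → 18
  4 × C: 2 H each → 8
  4 × C: no H
  3 × O: no H
  1 × N (charge +1): 2 H
  Total hydrogens = 28.
Net charge +1.
Molecular formula: C14H28NO3+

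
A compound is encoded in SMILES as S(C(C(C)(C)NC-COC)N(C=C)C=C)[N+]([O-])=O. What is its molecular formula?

C11H21N3O3S

Heavy atoms from the SMILES: 11 C, 3 N, 3 O, 1 S.
Implicit hydrogens by atom environment:
  4 × C: 2 H each → 8
  3 × C: 3 H each → 9
  3 × C: 1 H each → 3
  2 × O: no H
  1 × C: no H
  1 × N: 1 H
  1 × N (charge +1): no H
  1 × N: no H
  1 × O (charge -1): no H
  1 × S: no H
  Total hydrogens = 21.
Molecular formula: C11H21N3O3S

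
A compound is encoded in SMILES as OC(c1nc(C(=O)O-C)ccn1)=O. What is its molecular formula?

C7H6N2O4

Heavy atoms from the SMILES: 7 C, 2 N, 4 O.
Implicit hydrogens by atom environment:
  3 × O: no H
  2 × C (aromatic): 1 H each → 2
  2 × C (aromatic): no H
  2 × C: no H
  2 × N (aromatic): no H
  1 × C: 3 H
  1 × O: 1 H
  Total hydrogens = 6.
Molecular formula: C7H6N2O4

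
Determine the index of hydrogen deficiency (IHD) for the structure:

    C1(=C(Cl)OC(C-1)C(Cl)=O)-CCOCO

Molecular formula from the SMILES: C8H10Cl2O4.
DoU = (2C + 2 + N − H − X)/2 = (2·8 + 2 + 0 − 10 − 2)/2 = 6/2 = 3.
(Structurally: 1 ring(s) + 2 π bond(s) = 3.)

3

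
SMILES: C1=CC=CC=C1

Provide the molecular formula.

Heavy atoms from the SMILES: 6 C.
Implicit hydrogens by atom environment:
  6 × C (aromatic): 1 H each → 6
  Total hydrogens = 6.
Molecular formula: C6H6

C6H6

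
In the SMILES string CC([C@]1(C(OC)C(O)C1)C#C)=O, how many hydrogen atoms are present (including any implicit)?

12

Hydrogens are implicit in SMILES; fill each atom to its normal valence:
  3 × C: 1 H each → 3
  3 × C: no H
  2 × C: 3 H each → 6
  2 × O: no H
  1 × C: 2 H
  1 × O: 1 H
  Total hydrogens = 12.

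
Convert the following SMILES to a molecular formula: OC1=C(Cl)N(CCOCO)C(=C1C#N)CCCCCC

C14H21ClN2O3

Heavy atoms from the SMILES: 14 C, 1 Cl, 2 N, 3 O.
Implicit hydrogens by atom environment:
  8 × C: 2 H each → 16
  4 × C (aromatic): no H
  2 × O: 1 H each → 2
  1 × C: 3 H
  1 × C: no H
  1 × Cl: no H
  1 × N (aromatic): no H
  1 × N: no H
  1 × O: no H
  Total hydrogens = 21.
Molecular formula: C14H21ClN2O3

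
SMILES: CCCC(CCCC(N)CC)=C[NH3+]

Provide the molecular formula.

Heavy atoms from the SMILES: 11 C, 2 N.
Implicit hydrogens by atom environment:
  6 × C: 2 H each → 12
  2 × C: 3 H each → 6
  2 × C: 1 H each → 2
  1 × C: no H
  1 × N (charge +1): 3 H
  1 × N: 2 H
  Total hydrogens = 25.
Net charge +1.
Molecular formula: C11H25N2+

C11H25N2+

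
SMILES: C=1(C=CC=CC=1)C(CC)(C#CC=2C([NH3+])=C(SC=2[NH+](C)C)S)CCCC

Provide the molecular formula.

Heavy atoms from the SMILES: 21 C, 2 N, 2 S.
Implicit hydrogens by atom environment:
  5 × C (aromatic): 1 H each → 5
  5 × C (aromatic): no H
  4 × C: 3 H each → 12
  4 × C: 2 H each → 8
  3 × C: no H
  1 × N (charge +1): 3 H
  1 × N (charge +1): 1 H
  1 × S: 1 H
  1 × S (aromatic): no H
  Total hydrogens = 30.
Net charge +2.
Molecular formula: [C21H30N2S2]2+

[C21H30N2S2]2+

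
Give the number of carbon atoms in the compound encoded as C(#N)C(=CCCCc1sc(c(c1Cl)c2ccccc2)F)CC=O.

The symbol for carbon appears 18 times in the SMILES. Lowercase c denotes aromatic carbon and counts toward C.

18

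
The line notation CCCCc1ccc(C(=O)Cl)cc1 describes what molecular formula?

C11H13ClO

Heavy atoms from the SMILES: 11 C, 1 Cl, 1 O.
Implicit hydrogens by atom environment:
  4 × C (aromatic): 1 H each → 4
  3 × C: 2 H each → 6
  2 × C (aromatic): no H
  1 × C: 3 H
  1 × C: no H
  1 × Cl: no H
  1 × O: no H
  Total hydrogens = 13.
Molecular formula: C11H13ClO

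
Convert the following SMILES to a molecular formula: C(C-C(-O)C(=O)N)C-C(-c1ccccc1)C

C13H19NO2

Heavy atoms from the SMILES: 13 C, 1 N, 2 O.
Implicit hydrogens by atom environment:
  5 × C (aromatic): 1 H each → 5
  3 × C: 2 H each → 6
  2 × C: 1 H each → 2
  1 × C: 3 H
  1 × C (aromatic): no H
  1 × C: no H
  1 × N: 2 H
  1 × O: 1 H
  1 × O: no H
  Total hydrogens = 19.
Molecular formula: C13H19NO2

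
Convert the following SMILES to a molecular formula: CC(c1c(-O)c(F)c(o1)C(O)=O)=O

Heavy atoms from the SMILES: 7 C, 1 F, 5 O.
Implicit hydrogens by atom environment:
  4 × C (aromatic): no H
  2 × C: no H
  2 × O: 1 H each → 2
  2 × O: no H
  1 × C: 3 H
  1 × F: no H
  1 × O (aromatic): no H
  Total hydrogens = 5.
Molecular formula: C7H5FO5

C7H5FO5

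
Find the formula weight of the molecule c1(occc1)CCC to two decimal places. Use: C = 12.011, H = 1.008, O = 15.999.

Molecular formula: C7H10O.
M = 7×12.011 + 10×1.008 + 1×15.999 = 110.16 g/mol.

110.16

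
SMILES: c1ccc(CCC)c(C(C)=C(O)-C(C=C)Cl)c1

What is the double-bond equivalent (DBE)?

6

Molecular formula from the SMILES: C15H19ClO.
DoU = (2C + 2 + N − H − X)/2 = (2·15 + 2 + 0 − 19 − 1)/2 = 12/2 = 6.
(Structurally: 1 ring(s) + 5 π bond(s) = 6.)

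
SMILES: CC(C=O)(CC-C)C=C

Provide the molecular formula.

C8H14O

Heavy atoms from the SMILES: 8 C, 1 O.
Implicit hydrogens by atom environment:
  3 × C: 2 H each → 6
  2 × C: 3 H each → 6
  2 × C: 1 H each → 2
  1 × C: no H
  1 × O: no H
  Total hydrogens = 14.
Molecular formula: C8H14O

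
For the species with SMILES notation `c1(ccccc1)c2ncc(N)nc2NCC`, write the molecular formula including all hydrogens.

Heavy atoms from the SMILES: 12 C, 4 N.
Implicit hydrogens by atom environment:
  6 × C (aromatic): 1 H each → 6
  4 × C (aromatic): no H
  2 × N (aromatic): no H
  1 × C: 3 H
  1 × C: 2 H
  1 × N: 2 H
  1 × N: 1 H
  Total hydrogens = 14.
Molecular formula: C12H14N4

C12H14N4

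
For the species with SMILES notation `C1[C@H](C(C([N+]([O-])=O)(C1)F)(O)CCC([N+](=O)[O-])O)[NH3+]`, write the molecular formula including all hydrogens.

C8H15FN3O6+

Heavy atoms from the SMILES: 8 C, 1 F, 3 N, 6 O.
Implicit hydrogens by atom environment:
  4 × C: 2 H each → 8
  2 × C: 1 H each → 2
  2 × C: no H
  2 × N (charge +1): no H
  2 × O: 1 H each → 2
  2 × O: no H
  2 × O (charge -1): no H
  1 × F: no H
  1 × N (charge +1): 3 H
  Total hydrogens = 15.
Net charge +1.
Molecular formula: C8H15FN3O6+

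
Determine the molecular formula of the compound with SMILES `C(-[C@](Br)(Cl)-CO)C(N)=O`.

C4H7BrClNO2

Heavy atoms from the SMILES: 1 Br, 4 C, 1 Cl, 1 N, 2 O.
Implicit hydrogens by atom environment:
  2 × C: 2 H each → 4
  2 × C: no H
  1 × Br: no H
  1 × Cl: no H
  1 × N: 2 H
  1 × O: 1 H
  1 × O: no H
  Total hydrogens = 7.
Molecular formula: C4H7BrClNO2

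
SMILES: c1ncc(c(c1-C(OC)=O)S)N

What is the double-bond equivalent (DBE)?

Molecular formula from the SMILES: C7H8N2O2S.
DoU = (2C + 2 + N − H − X)/2 = (2·7 + 2 + 2 − 8 − 0)/2 = 10/2 = 5.
(Structurally: 1 ring(s) + 4 π bond(s) = 5.)

5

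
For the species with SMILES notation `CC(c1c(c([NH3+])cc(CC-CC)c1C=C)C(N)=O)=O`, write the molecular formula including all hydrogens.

Heavy atoms from the SMILES: 15 C, 2 N, 2 O.
Implicit hydrogens by atom environment:
  5 × C (aromatic): no H
  4 × C: 2 H each → 8
  2 × C: 3 H each → 6
  2 × C: no H
  2 × O: no H
  1 × C (aromatic): 1 H
  1 × C: 1 H
  1 × N (charge +1): 3 H
  1 × N: 2 H
  Total hydrogens = 21.
Net charge +1.
Molecular formula: C15H21N2O2+

C15H21N2O2+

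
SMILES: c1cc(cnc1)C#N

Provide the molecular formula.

C6H4N2

Heavy atoms from the SMILES: 6 C, 2 N.
Implicit hydrogens by atom environment:
  4 × C (aromatic): 1 H each → 4
  1 × C (aromatic): no H
  1 × C: no H
  1 × N (aromatic): no H
  1 × N: no H
  Total hydrogens = 4.
Molecular formula: C6H4N2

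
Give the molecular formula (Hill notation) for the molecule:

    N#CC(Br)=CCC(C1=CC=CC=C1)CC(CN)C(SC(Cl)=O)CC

Heavy atoms from the SMILES: 1 Br, 18 C, 1 Cl, 2 N, 1 O, 1 S.
Implicit hydrogens by atom environment:
  5 × C (aromatic): 1 H each → 5
  4 × C: 2 H each → 8
  4 × C: 1 H each → 4
  3 × C: no H
  1 × Br: no H
  1 × C: 3 H
  1 × C (aromatic): no H
  1 × Cl: no H
  1 × N: 2 H
  1 × N: no H
  1 × O: no H
  1 × S: no H
  Total hydrogens = 22.
Molecular formula: C18H22BrClN2OS

C18H22BrClN2OS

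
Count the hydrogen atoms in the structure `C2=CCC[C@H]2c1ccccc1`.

Hydrogens are implicit in SMILES; fill each atom to its normal valence:
  5 × C (aromatic): 1 H each → 5
  3 × C: 1 H each → 3
  2 × C: 2 H each → 4
  1 × C (aromatic): no H
  Total hydrogens = 12.

12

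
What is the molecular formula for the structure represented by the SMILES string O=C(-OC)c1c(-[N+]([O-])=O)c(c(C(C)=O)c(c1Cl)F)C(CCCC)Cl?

C15H16Cl2FNO5

Heavy atoms from the SMILES: 15 C, 2 Cl, 1 F, 1 N, 5 O.
Implicit hydrogens by atom environment:
  6 × C (aromatic): no H
  4 × O: no H
  3 × C: 3 H each → 9
  3 × C: 2 H each → 6
  2 × C: no H
  2 × Cl: no H
  1 × C: 1 H
  1 × F: no H
  1 × N (charge +1): no H
  1 × O (charge -1): no H
  Total hydrogens = 16.
Molecular formula: C15H16Cl2FNO5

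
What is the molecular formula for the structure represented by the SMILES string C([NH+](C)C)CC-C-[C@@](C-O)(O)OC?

C9H22NO3+

Heavy atoms from the SMILES: 9 C, 1 N, 3 O.
Implicit hydrogens by atom environment:
  5 × C: 2 H each → 10
  3 × C: 3 H each → 9
  2 × O: 1 H each → 2
  1 × C: no H
  1 × N (charge +1): 1 H
  1 × O: no H
  Total hydrogens = 22.
Net charge +1.
Molecular formula: C9H22NO3+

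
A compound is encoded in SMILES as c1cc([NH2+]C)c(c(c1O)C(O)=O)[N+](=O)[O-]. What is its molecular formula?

C8H9N2O5+

Heavy atoms from the SMILES: 8 C, 2 N, 5 O.
Implicit hydrogens by atom environment:
  4 × C (aromatic): no H
  2 × C (aromatic): 1 H each → 2
  2 × O: 1 H each → 2
  2 × O: no H
  1 × C: 3 H
  1 × C: no H
  1 × N (charge +1): 2 H
  1 × N (charge +1): no H
  1 × O (charge -1): no H
  Total hydrogens = 9.
Net charge +1.
Molecular formula: C8H9N2O5+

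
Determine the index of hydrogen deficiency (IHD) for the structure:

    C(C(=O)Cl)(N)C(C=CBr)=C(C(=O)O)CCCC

Molecular formula from the SMILES: C11H15BrClNO3.
DoU = (2C + 2 + N − H − X)/2 = (2·11 + 2 + 1 − 15 − 2)/2 = 8/2 = 4.
(Structurally: 0 ring(s) + 4 π bond(s) = 4.)

4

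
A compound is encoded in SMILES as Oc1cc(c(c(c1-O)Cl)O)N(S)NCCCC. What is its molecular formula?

Heavy atoms from the SMILES: 10 C, 1 Cl, 2 N, 3 O, 1 S.
Implicit hydrogens by atom environment:
  5 × C (aromatic): no H
  3 × C: 2 H each → 6
  3 × O: 1 H each → 3
  1 × C: 3 H
  1 × C (aromatic): 1 H
  1 × Cl: no H
  1 × N: 1 H
  1 × N: no H
  1 × S: 1 H
  Total hydrogens = 15.
Molecular formula: C10H15ClN2O3S

C10H15ClN2O3S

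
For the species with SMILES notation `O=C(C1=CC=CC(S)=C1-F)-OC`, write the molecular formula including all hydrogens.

Heavy atoms from the SMILES: 8 C, 1 F, 2 O, 1 S.
Implicit hydrogens by atom environment:
  3 × C (aromatic): 1 H each → 3
  3 × C (aromatic): no H
  2 × O: no H
  1 × C: 3 H
  1 × C: no H
  1 × F: no H
  1 × S: 1 H
  Total hydrogens = 7.
Molecular formula: C8H7FO2S

C8H7FO2S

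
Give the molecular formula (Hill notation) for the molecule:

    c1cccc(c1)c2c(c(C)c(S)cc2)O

C13H12OS

Heavy atoms from the SMILES: 13 C, 1 O, 1 S.
Implicit hydrogens by atom environment:
  7 × C (aromatic): 1 H each → 7
  5 × C (aromatic): no H
  1 × C: 3 H
  1 × O: 1 H
  1 × S: 1 H
  Total hydrogens = 12.
Molecular formula: C13H12OS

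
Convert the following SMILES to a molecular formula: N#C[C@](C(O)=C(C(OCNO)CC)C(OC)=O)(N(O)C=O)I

C11H16IN3O7

Heavy atoms from the SMILES: 11 C, 1 I, 3 N, 7 O.
Implicit hydrogens by atom environment:
  5 × C: no H
  4 × O: no H
  3 × O: 1 H each → 3
  2 × C: 3 H each → 6
  2 × C: 2 H each → 4
  2 × C: 1 H each → 2
  2 × N: no H
  1 × I: no H
  1 × N: 1 H
  Total hydrogens = 16.
Molecular formula: C11H16IN3O7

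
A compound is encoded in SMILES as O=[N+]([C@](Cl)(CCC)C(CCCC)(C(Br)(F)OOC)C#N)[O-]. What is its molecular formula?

C12H19BrClFN2O4

Heavy atoms from the SMILES: 1 Br, 12 C, 1 Cl, 1 F, 2 N, 4 O.
Implicit hydrogens by atom environment:
  5 × C: 2 H each → 10
  4 × C: no H
  3 × C: 3 H each → 9
  3 × O: no H
  1 × Br: no H
  1 × Cl: no H
  1 × F: no H
  1 × N (charge +1): no H
  1 × N: no H
  1 × O (charge -1): no H
  Total hydrogens = 19.
Molecular formula: C12H19BrClFN2O4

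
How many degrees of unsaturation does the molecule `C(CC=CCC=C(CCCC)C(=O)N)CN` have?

Molecular formula from the SMILES: C13H24N2O.
DoU = (2C + 2 + N − H − X)/2 = (2·13 + 2 + 2 − 24 − 0)/2 = 6/2 = 3.
(Structurally: 0 ring(s) + 3 π bond(s) = 3.)

3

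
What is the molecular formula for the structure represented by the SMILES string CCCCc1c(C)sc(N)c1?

C9H15NS

Heavy atoms from the SMILES: 9 C, 1 N, 1 S.
Implicit hydrogens by atom environment:
  3 × C: 2 H each → 6
  3 × C (aromatic): no H
  2 × C: 3 H each → 6
  1 × C (aromatic): 1 H
  1 × N: 2 H
  1 × S (aromatic): no H
  Total hydrogens = 15.
Molecular formula: C9H15NS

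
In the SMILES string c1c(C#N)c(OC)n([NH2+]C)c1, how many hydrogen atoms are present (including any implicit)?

10

Hydrogens are implicit in SMILES; fill each atom to its normal valence:
  2 × C: 3 H each → 6
  2 × C (aromatic): 1 H each → 2
  2 × C (aromatic): no H
  1 × C: no H
  1 × N (charge +1): 2 H
  1 × N (aromatic): no H
  1 × N: no H
  1 × O: no H
  Total hydrogens = 10.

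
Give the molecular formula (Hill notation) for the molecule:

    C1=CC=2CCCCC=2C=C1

C10H12

Heavy atoms from the SMILES: 10 C.
Implicit hydrogens by atom environment:
  4 × C: 2 H each → 8
  4 × C (aromatic): 1 H each → 4
  2 × C (aromatic): no H
  Total hydrogens = 12.
Molecular formula: C10H12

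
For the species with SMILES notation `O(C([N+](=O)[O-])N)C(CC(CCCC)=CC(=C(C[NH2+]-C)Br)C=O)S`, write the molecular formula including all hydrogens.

Heavy atoms from the SMILES: 1 Br, 14 C, 3 N, 4 O, 1 S.
Implicit hydrogens by atom environment:
  5 × C: 2 H each → 10
  4 × C: 1 H each → 4
  3 × C: no H
  3 × O: no H
  2 × C: 3 H each → 6
  1 × Br: no H
  1 × N: 2 H
  1 × N (charge +1): 2 H
  1 × N (charge +1): no H
  1 × O (charge -1): no H
  1 × S: 1 H
  Total hydrogens = 25.
Net charge +1.
Molecular formula: C14H25BrN3O4S+

C14H25BrN3O4S+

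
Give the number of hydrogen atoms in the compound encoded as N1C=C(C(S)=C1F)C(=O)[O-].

Hydrogens are implicit in SMILES; fill each atom to its normal valence:
  3 × C (aromatic): no H
  1 × C (aromatic): 1 H
  1 × C: no H
  1 × F: no H
  1 × N (aromatic): 1 H
  1 × O: no H
  1 × O (charge -1): no H
  1 × S: 1 H
  Total hydrogens = 3.

3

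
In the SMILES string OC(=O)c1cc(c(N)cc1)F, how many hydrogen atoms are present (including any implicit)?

Hydrogens are implicit in SMILES; fill each atom to its normal valence:
  3 × C (aromatic): 1 H each → 3
  3 × C (aromatic): no H
  1 × C: no H
  1 × F: no H
  1 × N: 2 H
  1 × O: 1 H
  1 × O: no H
  Total hydrogens = 6.

6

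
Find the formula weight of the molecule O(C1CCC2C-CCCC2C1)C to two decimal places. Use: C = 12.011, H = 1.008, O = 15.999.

168.28

Molecular formula: C11H20O.
M = 11×12.011 + 20×1.008 + 1×15.999 = 168.28 g/mol.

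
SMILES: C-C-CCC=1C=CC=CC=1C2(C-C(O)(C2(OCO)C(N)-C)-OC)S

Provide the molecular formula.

Heavy atoms from the SMILES: 18 C, 1 N, 4 O, 1 S.
Implicit hydrogens by atom environment:
  5 × C: 2 H each → 10
  4 × C (aromatic): 1 H each → 4
  3 × C: 3 H each → 9
  3 × C: no H
  2 × C (aromatic): no H
  2 × O: 1 H each → 2
  2 × O: no H
  1 × C: 1 H
  1 × N: 2 H
  1 × S: 1 H
  Total hydrogens = 29.
Molecular formula: C18H29NO4S

C18H29NO4S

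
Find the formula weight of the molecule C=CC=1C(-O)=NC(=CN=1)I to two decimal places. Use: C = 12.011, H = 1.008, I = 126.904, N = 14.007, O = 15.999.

Molecular formula: C6H5IN2O.
M = 6×12.011 + 5×1.008 + 1×126.904 + 2×14.007 + 1×15.999 = 248.02 g/mol.

248.02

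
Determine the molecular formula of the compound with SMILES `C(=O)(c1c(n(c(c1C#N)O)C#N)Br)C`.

Heavy atoms from the SMILES: 1 Br, 8 C, 3 N, 2 O.
Implicit hydrogens by atom environment:
  4 × C (aromatic): no H
  3 × C: no H
  2 × N: no H
  1 × Br: no H
  1 × C: 3 H
  1 × N (aromatic): no H
  1 × O: 1 H
  1 × O: no H
  Total hydrogens = 4.
Molecular formula: C8H4BrN3O2

C8H4BrN3O2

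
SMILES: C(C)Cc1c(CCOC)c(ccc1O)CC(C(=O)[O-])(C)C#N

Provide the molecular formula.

Heavy atoms from the SMILES: 17 C, 1 N, 4 O.
Implicit hydrogens by atom environment:
  5 × C: 2 H each → 10
  4 × C (aromatic): no H
  3 × C: 3 H each → 9
  3 × C: no H
  2 × C (aromatic): 1 H each → 2
  2 × O: no H
  1 × N: no H
  1 × O: 1 H
  1 × O (charge -1): no H
  Total hydrogens = 22.
Net charge -1.
Molecular formula: C17H22NO4-

C17H22NO4-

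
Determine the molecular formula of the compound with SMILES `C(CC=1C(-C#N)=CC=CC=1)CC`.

Heavy atoms from the SMILES: 11 C, 1 N.
Implicit hydrogens by atom environment:
  4 × C (aromatic): 1 H each → 4
  3 × C: 2 H each → 6
  2 × C (aromatic): no H
  1 × C: 3 H
  1 × C: no H
  1 × N: no H
  Total hydrogens = 13.
Molecular formula: C11H13N

C11H13N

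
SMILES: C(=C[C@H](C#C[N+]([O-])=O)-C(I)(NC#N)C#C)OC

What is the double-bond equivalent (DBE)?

8

Molecular formula from the SMILES: C10H8IN3O3.
DoU = (2C + 2 + N − H − X)/2 = (2·10 + 2 + 3 − 8 − 1)/2 = 16/2 = 8.
(Structurally: 0 ring(s) + 8 π bond(s) = 8.)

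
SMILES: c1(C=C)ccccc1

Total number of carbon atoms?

8

The symbol for carbon appears 8 times in the SMILES. Lowercase c denotes aromatic carbon and counts toward C.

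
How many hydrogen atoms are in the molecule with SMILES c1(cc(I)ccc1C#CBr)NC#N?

Hydrogens are implicit in SMILES; fill each atom to its normal valence:
  3 × C (aromatic): 1 H each → 3
  3 × C (aromatic): no H
  3 × C: no H
  1 × Br: no H
  1 × I: no H
  1 × N: 1 H
  1 × N: no H
  Total hydrogens = 4.

4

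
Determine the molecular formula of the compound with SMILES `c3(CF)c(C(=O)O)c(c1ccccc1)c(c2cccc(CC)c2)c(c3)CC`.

Heavy atoms from the SMILES: 24 C, 1 F, 2 O.
Implicit hydrogens by atom environment:
  10 × C (aromatic): 1 H each → 10
  8 × C (aromatic): no H
  3 × C: 2 H each → 6
  2 × C: 3 H each → 6
  1 × C: no H
  1 × F: no H
  1 × O: 1 H
  1 × O: no H
  Total hydrogens = 23.
Molecular formula: C24H23FO2

C24H23FO2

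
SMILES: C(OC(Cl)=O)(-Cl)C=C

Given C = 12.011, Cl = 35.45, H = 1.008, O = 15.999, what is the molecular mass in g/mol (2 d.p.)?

154.97

Molecular formula: C4H4Cl2O2.
M = 4×12.011 + 2×35.45 + 4×1.008 + 2×15.999 = 154.97 g/mol.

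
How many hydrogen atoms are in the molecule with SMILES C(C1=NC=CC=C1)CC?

11

Hydrogens are implicit in SMILES; fill each atom to its normal valence:
  4 × C (aromatic): 1 H each → 4
  2 × C: 2 H each → 4
  1 × C: 3 H
  1 × C (aromatic): no H
  1 × N (aromatic): no H
  Total hydrogens = 11.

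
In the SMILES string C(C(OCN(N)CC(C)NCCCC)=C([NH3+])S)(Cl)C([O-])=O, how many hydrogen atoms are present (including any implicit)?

Hydrogens are implicit in SMILES; fill each atom to its normal valence:
  5 × C: 2 H each → 10
  3 × C: no H
  2 × C: 3 H each → 6
  2 × C: 1 H each → 2
  2 × O: no H
  1 × Cl: no H
  1 × N (charge +1): 3 H
  1 × N: 2 H
  1 × N: 1 H
  1 × N: no H
  1 × O (charge -1): no H
  1 × S: 1 H
  Total hydrogens = 25.

25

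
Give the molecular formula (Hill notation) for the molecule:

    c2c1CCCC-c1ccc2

C10H12

Heavy atoms from the SMILES: 10 C.
Implicit hydrogens by atom environment:
  4 × C: 2 H each → 8
  4 × C (aromatic): 1 H each → 4
  2 × C (aromatic): no H
  Total hydrogens = 12.
Molecular formula: C10H12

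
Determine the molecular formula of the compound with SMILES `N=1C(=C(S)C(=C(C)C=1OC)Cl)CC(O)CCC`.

Heavy atoms from the SMILES: 12 C, 1 Cl, 1 N, 2 O, 1 S.
Implicit hydrogens by atom environment:
  5 × C (aromatic): no H
  3 × C: 3 H each → 9
  3 × C: 2 H each → 6
  1 × C: 1 H
  1 × Cl: no H
  1 × N (aromatic): no H
  1 × O: 1 H
  1 × O: no H
  1 × S: 1 H
  Total hydrogens = 18.
Molecular formula: C12H18ClNO2S

C12H18ClNO2S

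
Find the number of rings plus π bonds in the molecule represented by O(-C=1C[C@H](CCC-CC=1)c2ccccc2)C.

Molecular formula from the SMILES: C15H20O.
DoU = (2C + 2 + N − H − X)/2 = (2·15 + 2 + 0 − 20 − 0)/2 = 12/2 = 6.
(Structurally: 2 ring(s) + 4 π bond(s) = 6.)

6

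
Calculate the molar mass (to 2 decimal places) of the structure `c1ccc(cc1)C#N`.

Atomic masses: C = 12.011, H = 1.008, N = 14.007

103.12

Molecular formula: C7H5N.
M = 7×12.011 + 5×1.008 + 1×14.007 = 103.12 g/mol.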